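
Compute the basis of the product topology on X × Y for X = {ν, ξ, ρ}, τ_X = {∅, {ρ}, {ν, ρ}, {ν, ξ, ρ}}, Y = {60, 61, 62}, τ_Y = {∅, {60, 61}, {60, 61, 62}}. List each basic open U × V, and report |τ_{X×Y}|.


Basis B = {∅ × ∅, {ρ} × {60, 61}, {ρ} × {60, 61, 62}, {ν, ρ} × {60, 61}, {ν, ρ} × {60, 61, 62}, {ν, ξ, ρ} × {60, 61}, {ν, ξ, ρ} × {60, 61, 62}}; |τ_{X×Y}| = 10.

Enumerate products U × V with U ∈ τ_X, V ∈ τ_Y (deduplicated):
  ∅ × ∅ = {} (∅)
  {ρ} × {60, 61} = {(ρ,60), (ρ,61)}
  {ρ} × {60, 61, 62} = {(ρ,60), (ρ,61), (ρ,62)}
  {ν, ρ} × {60, 61} = {(ν,60), (ν,61), (ρ,60), (ρ,61)}
  {ν, ρ} × {60, 61, 62} = {(ν,60), (ν,61), (ν,62), (ρ,60), (ρ,61), (ρ,62)}
  {ν, ξ, ρ} × {60, 61} = {(ν,60), (ν,61), (ξ,60), (ξ,61), (ρ,60), (ρ,61)}
  {ν, ξ, ρ} × {60, 61, 62} = {(ν,60), (ν,61), (ν,62), (ξ,60), (ξ,61), (ξ,62), (ρ,60), (ρ,61), (ρ,62)}
These 7 distinct sets form the basis B.
Close under arbitrary unions to get τ_{X×Y}; counting gives |τ_{X×Y}| = 10.


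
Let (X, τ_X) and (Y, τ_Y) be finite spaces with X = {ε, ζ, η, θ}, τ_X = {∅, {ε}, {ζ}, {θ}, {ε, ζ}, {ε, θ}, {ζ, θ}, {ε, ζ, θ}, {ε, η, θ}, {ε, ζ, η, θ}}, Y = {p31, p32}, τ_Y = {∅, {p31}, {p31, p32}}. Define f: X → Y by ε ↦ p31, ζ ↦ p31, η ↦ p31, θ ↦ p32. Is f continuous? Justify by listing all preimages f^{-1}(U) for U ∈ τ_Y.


f is NOT continuous.

Compute f^{-1}(U) for each U ∈ τ_Y:
  U = ∅: f^{-1}(U) = ∅ ∈ τ_X ✓.
  U = {p31}: f^{-1}(U) = {ε, ζ, η} ∉ τ_X ✗.
  U = {p31, p32}: f^{-1}(U) = {ε, ζ, η, θ} ∈ τ_X ✓.
Found U = {p31} with f^{-1}(U) = {ε, ζ, η} not in τ_X. Therefore f is NOT continuous.


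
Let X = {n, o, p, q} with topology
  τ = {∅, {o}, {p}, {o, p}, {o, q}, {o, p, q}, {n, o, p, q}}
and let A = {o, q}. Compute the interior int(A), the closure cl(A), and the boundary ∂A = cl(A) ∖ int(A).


int(A) = {o, q}, cl(A) = {n, o, q}, ∂A = {n}.

Closed sets in (X, τ) are complements of opens:
  closed(X, τ) = {∅, {n}, {n, p}, {n, q}, {n, o, q}, {n, p, q}, {n, o, p, q}}.
int(A) = ⋃ {U ∈ τ : U ⊆ A}. Opens contained in A: ∅, {o}, {o, q}.
Taking the union of these: int(A) = {o, q}.
cl(A) = ⋂ {C closed : A ⊆ C}. Closed sets containing A: {n, o, q}, {n, o, p, q}.
Intersecting these: cl(A) = {n, o, q}.
∂A = cl(A) ∖ int(A) = {n, o, q} ∖ {o, q} = {n}.


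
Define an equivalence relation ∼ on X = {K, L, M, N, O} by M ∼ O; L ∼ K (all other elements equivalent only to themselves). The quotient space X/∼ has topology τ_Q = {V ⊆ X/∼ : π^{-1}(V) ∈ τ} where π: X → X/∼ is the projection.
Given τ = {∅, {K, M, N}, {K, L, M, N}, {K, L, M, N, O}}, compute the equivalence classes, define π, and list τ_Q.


X/∼ = {[K=L], [M=O], [N]}; |τ_Q| = 2.

Equivalence classes: [K=L], [M=O], [N].
Quotient map π: X → X/∼ sends K ↦ [K=L], L ↦ [K=L], M ↦ [M=O], N ↦ [N], O ↦ [M=O].
For each subset V ⊆ X/∼, compute π^{-1}(V) ⊆ X and check whether π^{-1}(V) ∈ τ. V is open in τ_Q iff π^{-1}(V) ∈ τ.
  V = {}: π^{-1}(V) = ∅ ∈ τ ✓.
  V = {[K=L]}: π^{-1}(V) = {K, L} ∉ τ ✗.
  V = {[M=O]}: π^{-1}(V) = {M, O} ∉ τ ✗.
  V = {[K=L], [M=O]}: π^{-1}(V) = {K, L, M, O} ∉ τ ✗.
  V = {[N]}: π^{-1}(V) = {N} ∉ τ ✗.
  V = {[K=L], [N]}: π^{-1}(V) = {K, L, N} ∉ τ ✗.
  V = {[M=O], [N]}: π^{-1}(V) = {M, N, O} ∉ τ ✗.
  V = {[K=L], [M=O], [N]}: π^{-1}(V) = {K, L, M, N, O} ∈ τ ✓.
Open sets in the quotient: τ_Q = {{}, {[K=L], [M=O], [N]}} (2 elements).


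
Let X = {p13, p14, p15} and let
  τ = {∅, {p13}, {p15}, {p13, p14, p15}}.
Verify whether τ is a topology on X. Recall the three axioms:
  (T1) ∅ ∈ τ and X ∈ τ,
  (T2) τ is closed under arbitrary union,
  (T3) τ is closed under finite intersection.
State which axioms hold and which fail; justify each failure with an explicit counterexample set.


τ is NOT a topology on X.

Axiom (T1): ∅ ∈ τ? Yes; X ∈ τ? Yes.
Axiom (T2/T3): check pairwise unions and intersections of members of τ.
Counterexample for (T2): {p13} ∪ {p15} = {p13, p15} ∉ τ. Therefore τ is NOT a topology.


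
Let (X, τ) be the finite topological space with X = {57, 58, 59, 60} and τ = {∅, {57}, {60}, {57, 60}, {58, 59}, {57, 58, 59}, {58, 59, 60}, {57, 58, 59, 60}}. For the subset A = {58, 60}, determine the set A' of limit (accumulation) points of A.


A' = {59}

For each x ∈ X, list the open sets U ∈ τ with x ∈ U, then check whether U ∩ (A ∖ {x}) ≠ ∅ for every such U.
  x = 57: open {57} ∋ x has {57} ∩ (A ∖ {57}) = ∅, so x is NOT a limit point.
  x = 58: open {58, 59} ∋ x has {58, 59} ∩ (A ∖ {58}) = ∅, so x is NOT a limit point.
  x = 59: opens ∋ x are {58, 59}, {57, 58, 59}, {58, 59, 60}, {57, 58, 59, 60}; each meets A ∖ {59}, so x IS a limit point.
  x = 60: open {60} ∋ x has {60} ∩ (A ∖ {60}) = ∅, so x is NOT a limit point.
Collecting: A' = {59}.


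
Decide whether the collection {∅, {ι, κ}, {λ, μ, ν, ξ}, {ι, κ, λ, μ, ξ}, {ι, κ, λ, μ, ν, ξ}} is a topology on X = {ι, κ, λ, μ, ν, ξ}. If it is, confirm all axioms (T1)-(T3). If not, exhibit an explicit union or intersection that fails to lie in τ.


τ is NOT a topology on X.

Axiom (T1): ∅ ∈ τ? Yes; X ∈ τ? Yes.
Axiom (T2/T3): check pairwise unions and intersections of members of τ.
Counterexample for (T3): {λ, μ, ν, ξ} ∩ {ι, κ, λ, μ, ξ} = {λ, μ, ξ} ∉ τ. Therefore τ is NOT a topology.


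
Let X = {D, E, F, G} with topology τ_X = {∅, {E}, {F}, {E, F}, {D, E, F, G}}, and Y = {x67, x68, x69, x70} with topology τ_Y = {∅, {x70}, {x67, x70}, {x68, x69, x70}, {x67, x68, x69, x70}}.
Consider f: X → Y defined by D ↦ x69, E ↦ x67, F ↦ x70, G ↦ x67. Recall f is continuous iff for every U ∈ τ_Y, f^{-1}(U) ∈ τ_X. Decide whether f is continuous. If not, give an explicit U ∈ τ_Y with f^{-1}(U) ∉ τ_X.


f is NOT continuous.

Compute f^{-1}(U) for each U ∈ τ_Y:
  U = ∅: f^{-1}(U) = ∅ ∈ τ_X ✓.
  U = {x70}: f^{-1}(U) = {F} ∈ τ_X ✓.
  U = {x67, x70}: f^{-1}(U) = {E, F, G} ∉ τ_X ✗.
  U = {x68, x69, x70}: f^{-1}(U) = {D, F} ∉ τ_X ✗.
  U = {x67, x68, x69, x70}: f^{-1}(U) = {D, E, F, G} ∈ τ_X ✓.
Found U = {x67, x70} with f^{-1}(U) = {E, F, G} not in τ_X. Therefore f is NOT continuous.


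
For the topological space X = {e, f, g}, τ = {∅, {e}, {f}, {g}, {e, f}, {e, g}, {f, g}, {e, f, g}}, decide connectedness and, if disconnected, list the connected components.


(X, τ) is disconnected; components = [{e}, {f}, {g}].

Find clopen sets (U ∈ τ with X ∖ U ∈ τ):
  U = ∅, X ∖ U = {e, f, g} — both open, so U is clopen.
  U = {e}, X ∖ U = {f, g} — both open, so U is clopen.
  U = {f}, X ∖ U = {e, g} — both open, so U is clopen.
  U = {g}, X ∖ U = {e, f} — both open, so U is clopen.
  U = {e, f}, X ∖ U = {g} — both open, so U is clopen.
  U = {e, g}, X ∖ U = {f} — both open, so U is clopen.
  U = {f, g}, X ∖ U = {e} — both open, so U is clopen.
  U = {e, f, g}, X ∖ U = ∅ — both open, so U is clopen.
Nontrivial clopen(s) exist: e.g. {e}. So (X, τ) is disconnected.
Compute connected components by grouping points that agree on all clopens:
  component: {e}
  component: {f}
  component: {g}


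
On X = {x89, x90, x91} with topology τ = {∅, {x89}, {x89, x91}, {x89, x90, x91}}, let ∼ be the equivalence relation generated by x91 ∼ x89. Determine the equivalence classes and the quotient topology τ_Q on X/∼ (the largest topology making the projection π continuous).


X/∼ = {[x89=x91], [x90]}; |τ_Q| = 3.

Equivalence classes: [x89=x91], [x90].
Quotient map π: X → X/∼ sends x89 ↦ [x89=x91], x90 ↦ [x90], x91 ↦ [x89=x91].
For each subset V ⊆ X/∼, compute π^{-1}(V) ⊆ X and check whether π^{-1}(V) ∈ τ. V is open in τ_Q iff π^{-1}(V) ∈ τ.
  V = {}: π^{-1}(V) = ∅ ∈ τ ✓.
  V = {[x89=x91]}: π^{-1}(V) = {x89, x91} ∈ τ ✓.
  V = {[x90]}: π^{-1}(V) = {x90} ∉ τ ✗.
  V = {[x89=x91], [x90]}: π^{-1}(V) = {x89, x90, x91} ∈ τ ✓.
Open sets in the quotient: τ_Q = {{}, {[x89=x91]}, {[x89=x91], [x90]}} (3 elements).


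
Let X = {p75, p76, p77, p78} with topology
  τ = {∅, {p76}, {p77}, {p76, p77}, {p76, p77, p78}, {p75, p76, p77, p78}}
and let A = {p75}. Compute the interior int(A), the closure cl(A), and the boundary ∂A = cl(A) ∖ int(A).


int(A) = ∅, cl(A) = {p75}, ∂A = {p75}.

Closed sets in (X, τ) are complements of opens:
  closed(X, τ) = {∅, {p75}, {p75, p78}, {p75, p76, p78}, {p75, p77, p78}, {p75, p76, p77, p78}}.
int(A) = ⋃ {U ∈ τ : U ⊆ A}. Opens contained in A: ∅.
Taking the union of these: int(A) = ∅.
cl(A) = ⋂ {C closed : A ⊆ C}. Closed sets containing A: {p75}, {p75, p78}, {p75, p76, p78}, {p75, p77, p78}, {p75, p76, p77, p78}.
Intersecting these: cl(A) = {p75}.
∂A = cl(A) ∖ int(A) = {p75} ∖ ∅ = {p75}.


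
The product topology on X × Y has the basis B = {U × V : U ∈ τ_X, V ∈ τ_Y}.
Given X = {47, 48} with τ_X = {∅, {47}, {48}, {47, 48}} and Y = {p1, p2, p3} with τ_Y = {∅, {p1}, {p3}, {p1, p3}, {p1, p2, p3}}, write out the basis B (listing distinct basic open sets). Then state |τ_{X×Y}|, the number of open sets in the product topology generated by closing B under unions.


Basis B = {∅ × ∅, {47} × {p1}, {47} × {p3}, {48} × {p1}, {48} × {p3}, {47} × {p1, p3}, {47, 48} × {p1}, {47, 48} × {p3}, {48} × {p1, p3}, {47} × {p1, p2, p3}, {48} × {p1, p2, p3}, {47, 48} × {p1, p3}, {47, 48} × {p1, p2, p3}}; |τ_{X×Y}| = 25.

Enumerate products U × V with U ∈ τ_X, V ∈ τ_Y (deduplicated):
  ∅ × ∅ = {} (∅)
  {47} × {p1} = {(47,p1)}
  {47} × {p3} = {(47,p3)}
  {48} × {p1} = {(48,p1)}
  {48} × {p3} = {(48,p3)}
  {47} × {p1, p3} = {(47,p1), (47,p3)}
  {47, 48} × {p1} = {(47,p1), (48,p1)}
  {47, 48} × {p3} = {(47,p3), (48,p3)}
  {48} × {p1, p3} = {(48,p1), (48,p3)}
  {47} × {p1, p2, p3} = {(47,p1), (47,p2), (47,p3)}
  {48} × {p1, p2, p3} = {(48,p1), (48,p2), (48,p3)}
  {47, 48} × {p1, p3} = {(47,p1), (47,p3), (48,p1), (48,p3)}
  {47, 48} × {p1, p2, p3} = {(47,p1), (47,p2), (47,p3), (48,p1), (48,p2), (48,p3)}
These 13 distinct sets form the basis B.
Close under arbitrary unions to get τ_{X×Y}; counting gives |τ_{X×Y}| = 25.


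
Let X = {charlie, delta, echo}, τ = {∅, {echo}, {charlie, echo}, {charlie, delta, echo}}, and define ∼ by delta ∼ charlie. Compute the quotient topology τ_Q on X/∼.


X/∼ = {[charlie=delta], [echo]}; |τ_Q| = 3.

Equivalence classes: [charlie=delta], [echo].
Quotient map π: X → X/∼ sends charlie ↦ [charlie=delta], delta ↦ [charlie=delta], echo ↦ [echo].
For each subset V ⊆ X/∼, compute π^{-1}(V) ⊆ X and check whether π^{-1}(V) ∈ τ. V is open in τ_Q iff π^{-1}(V) ∈ τ.
  V = {}: π^{-1}(V) = ∅ ∈ τ ✓.
  V = {[charlie=delta]}: π^{-1}(V) = {charlie, delta} ∉ τ ✗.
  V = {[echo]}: π^{-1}(V) = {echo} ∈ τ ✓.
  V = {[charlie=delta], [echo]}: π^{-1}(V) = {charlie, delta, echo} ∈ τ ✓.
Open sets in the quotient: τ_Q = {{}, {[echo]}, {[charlie=delta], [echo]}} (3 elements).


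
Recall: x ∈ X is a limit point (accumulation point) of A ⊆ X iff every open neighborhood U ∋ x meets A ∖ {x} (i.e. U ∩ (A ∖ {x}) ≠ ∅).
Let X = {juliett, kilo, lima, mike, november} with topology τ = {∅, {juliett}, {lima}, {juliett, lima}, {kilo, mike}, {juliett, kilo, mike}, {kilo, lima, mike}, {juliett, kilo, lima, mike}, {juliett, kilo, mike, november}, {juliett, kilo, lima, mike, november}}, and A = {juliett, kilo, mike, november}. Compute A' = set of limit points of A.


A' = {kilo, mike, november}

For each x ∈ X, list the open sets U ∈ τ with x ∈ U, then check whether U ∩ (A ∖ {x}) ≠ ∅ for every such U.
  x = juliett: open {juliett} ∋ x has {juliett} ∩ (A ∖ {juliett}) = ∅, so x is NOT a limit point.
  x = kilo: opens ∋ x are {kilo, mike}, {juliett, kilo, mike}, {kilo, lima, mike}, {juliett, kilo, lima, mike}, {juliett, kilo, mike, november}, {juliett, kilo, lima, mike, november}; each meets A ∖ {kilo}, so x IS a limit point.
  x = lima: open {lima} ∋ x has {lima} ∩ (A ∖ {lima}) = ∅, so x is NOT a limit point.
  x = mike: opens ∋ x are {kilo, mike}, {juliett, kilo, mike}, {kilo, lima, mike}, {juliett, kilo, lima, mike}, {juliett, kilo, mike, november}, {juliett, kilo, lima, mike, november}; each meets A ∖ {mike}, so x IS a limit point.
  x = november: opens ∋ x are {juliett, kilo, mike, november}, {juliett, kilo, lima, mike, november}; each meets A ∖ {november}, so x IS a limit point.
Collecting: A' = {kilo, mike, november}.


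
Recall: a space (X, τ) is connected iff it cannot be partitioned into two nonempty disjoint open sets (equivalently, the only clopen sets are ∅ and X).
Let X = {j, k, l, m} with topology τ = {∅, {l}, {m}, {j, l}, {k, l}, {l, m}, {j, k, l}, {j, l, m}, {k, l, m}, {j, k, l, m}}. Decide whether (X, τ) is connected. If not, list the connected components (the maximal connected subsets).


(X, τ) is disconnected; components = [{m}, {j, k, l}].

Find clopen sets (U ∈ τ with X ∖ U ∈ τ):
  U = ∅, X ∖ U = {j, k, l, m} — both open, so U is clopen.
  U = {m}, X ∖ U = {j, k, l} — both open, so U is clopen.
  U = {j, k, l}, X ∖ U = {m} — both open, so U is clopen.
  U = {j, k, l, m}, X ∖ U = ∅ — both open, so U is clopen.
Nontrivial clopen(s) exist: e.g. {j, k, l}. So (X, τ) is disconnected.
Compute connected components by grouping points that agree on all clopens:
  component: {m}
  component: {j, k, l}


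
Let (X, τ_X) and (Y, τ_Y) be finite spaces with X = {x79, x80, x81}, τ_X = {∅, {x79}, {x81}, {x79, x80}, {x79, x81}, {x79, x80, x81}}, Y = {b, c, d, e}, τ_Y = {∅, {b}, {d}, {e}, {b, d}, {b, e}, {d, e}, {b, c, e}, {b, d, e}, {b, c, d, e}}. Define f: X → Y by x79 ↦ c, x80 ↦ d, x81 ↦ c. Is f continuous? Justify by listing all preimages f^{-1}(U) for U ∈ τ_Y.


f is NOT continuous.

Compute f^{-1}(U) for each U ∈ τ_Y:
  U = ∅: f^{-1}(U) = ∅ ∈ τ_X ✓.
  U = {b}: f^{-1}(U) = ∅ ∈ τ_X ✓.
  U = {d}: f^{-1}(U) = {x80} ∉ τ_X ✗.
  U = {e}: f^{-1}(U) = ∅ ∈ τ_X ✓.
  U = {b, d}: f^{-1}(U) = {x80} ∉ τ_X ✗.
  U = {b, e}: f^{-1}(U) = ∅ ∈ τ_X ✓.
  U = {d, e}: f^{-1}(U) = {x80} ∉ τ_X ✗.
  U = {b, c, e}: f^{-1}(U) = {x79, x81} ∈ τ_X ✓.
  U = {b, d, e}: f^{-1}(U) = {x80} ∉ τ_X ✗.
  U = {b, c, d, e}: f^{-1}(U) = {x79, x80, x81} ∈ τ_X ✓.
Found U = {d} with f^{-1}(U) = {x80} not in τ_X. Therefore f is NOT continuous.


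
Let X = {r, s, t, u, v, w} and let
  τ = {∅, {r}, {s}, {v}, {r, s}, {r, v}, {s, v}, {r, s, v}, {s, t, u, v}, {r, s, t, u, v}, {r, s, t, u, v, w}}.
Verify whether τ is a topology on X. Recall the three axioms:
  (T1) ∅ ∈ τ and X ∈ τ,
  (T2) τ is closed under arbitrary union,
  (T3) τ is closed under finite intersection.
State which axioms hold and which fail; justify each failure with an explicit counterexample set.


τ IS a topology on X.

Axiom (T1): ∅ ∈ τ? Yes; X ∈ τ? Yes.
Axiom (T2/T3): check pairwise unions and intersections of members of τ.
All pairwise intersections and unions checked — each lies in τ. Therefore τ satisfies (T1), (T2), (T3): it IS a topology on X.


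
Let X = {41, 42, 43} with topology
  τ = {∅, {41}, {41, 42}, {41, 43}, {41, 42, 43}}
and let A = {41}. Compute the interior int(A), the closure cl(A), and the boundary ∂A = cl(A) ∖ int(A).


int(A) = {41}, cl(A) = {41, 42, 43}, ∂A = {42, 43}.

Closed sets in (X, τ) are complements of opens:
  closed(X, τ) = {∅, {42}, {43}, {42, 43}, {41, 42, 43}}.
int(A) = ⋃ {U ∈ τ : U ⊆ A}. Opens contained in A: ∅, {41}.
Taking the union of these: int(A) = {41}.
cl(A) = ⋂ {C closed : A ⊆ C}. Closed sets containing A: {41, 42, 43}.
Intersecting these: cl(A) = {41, 42, 43}.
∂A = cl(A) ∖ int(A) = {41, 42, 43} ∖ {41} = {42, 43}.


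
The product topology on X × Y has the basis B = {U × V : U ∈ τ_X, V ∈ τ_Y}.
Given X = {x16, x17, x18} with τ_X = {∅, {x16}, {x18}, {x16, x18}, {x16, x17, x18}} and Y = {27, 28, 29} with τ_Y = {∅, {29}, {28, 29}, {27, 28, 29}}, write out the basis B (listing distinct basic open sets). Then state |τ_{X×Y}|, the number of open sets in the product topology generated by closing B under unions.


Basis B = {∅ × ∅, {x16} × {29}, {x18} × {29}, {x16} × {28, 29}, {x16, x18} × {29}, {x18} × {28, 29}, {x16} × {27, 28, 29}, {x16, x17, x18} × {29}, {x18} × {27, 28, 29}, {x16, x18} × {28, 29}, {x16, x18} × {27, 28, 29}, {x16, x17, x18} × {28, 29}, {x16, x17, x18} × {27, 28, 29}}; |τ_{X×Y}| = 30.

Enumerate products U × V with U ∈ τ_X, V ∈ τ_Y (deduplicated):
  ∅ × ∅ = {} (∅)
  {x16} × {29} = {(x16,29)}
  {x18} × {29} = {(x18,29)}
  {x16} × {28, 29} = {(x16,28), (x16,29)}
  {x16, x18} × {29} = {(x16,29), (x18,29)}
  {x18} × {28, 29} = {(x18,28), (x18,29)}
  {x16} × {27, 28, 29} = {(x16,27), (x16,28), (x16,29)}
  {x16, x17, x18} × {29} = {(x16,29), (x17,29), (x18,29)}
  {x18} × {27, 28, 29} = {(x18,27), (x18,28), (x18,29)}
  {x16, x18} × {28, 29} = {(x16,28), (x16,29), (x18,28), (x18,29)}
  {x16, x18} × {27, 28, 29} = {(x16,27), (x16,28), (x16,29), (x18,27), (x18,28), (x18,29)}
  {x16, x17, x18} × {28, 29} = {(x16,28), (x16,29), (x17,28), (x17,29), (x18,28), (x18,29)}
  {x16, x17, x18} × {27, 28, 29} = {(x16,27), (x16,28), (x16,29), (x17,27), (x17,28), (x17,29), (x18,27), (x18,28), (x18,29)}
These 13 distinct sets form the basis B.
Close under arbitrary unions to get τ_{X×Y}; counting gives |τ_{X×Y}| = 30.


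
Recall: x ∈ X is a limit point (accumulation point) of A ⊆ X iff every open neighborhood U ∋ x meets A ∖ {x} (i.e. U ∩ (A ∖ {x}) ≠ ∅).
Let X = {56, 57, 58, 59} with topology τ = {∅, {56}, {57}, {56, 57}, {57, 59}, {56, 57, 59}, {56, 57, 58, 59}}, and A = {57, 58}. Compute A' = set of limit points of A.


A' = {58, 59}

For each x ∈ X, list the open sets U ∈ τ with x ∈ U, then check whether U ∩ (A ∖ {x}) ≠ ∅ for every such U.
  x = 56: open {56} ∋ x has {56} ∩ (A ∖ {56}) = ∅, so x is NOT a limit point.
  x = 57: open {57} ∋ x has {57} ∩ (A ∖ {57}) = ∅, so x is NOT a limit point.
  x = 58: opens ∋ x are {56, 57, 58, 59}; each meets A ∖ {58}, so x IS a limit point.
  x = 59: opens ∋ x are {57, 59}, {56, 57, 59}, {56, 57, 58, 59}; each meets A ∖ {59}, so x IS a limit point.
Collecting: A' = {58, 59}.


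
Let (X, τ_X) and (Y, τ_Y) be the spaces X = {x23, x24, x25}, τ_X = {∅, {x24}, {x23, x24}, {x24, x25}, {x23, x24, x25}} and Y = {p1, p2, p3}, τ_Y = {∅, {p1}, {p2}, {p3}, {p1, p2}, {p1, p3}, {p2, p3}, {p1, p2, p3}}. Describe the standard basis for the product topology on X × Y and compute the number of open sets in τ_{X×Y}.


Basis B = {∅ × ∅, {x24} × {p1}, {x24} × {p2}, {x24} × {p3}, {x23, x24} × {p1}, {x23, x24} × {p2}, {x23, x24} × {p3}, {x24} × {p1, p2}, {x24} × {p1, p3}, {x24, x25} × {p1}, {x24} × {p2, p3}, {x24, x25} × {p2}, {x24, x25} × {p3}, {x23, x24, x25} × {p1}, {x23, x24, x25} × {p2}, {x23, x24, x25} × {p3}, {x24} × {p1, p2, p3}, {x23, x24} × {p1, p2}, {x23, x24} × {p1, p3}, {x23, x24} × {p2, p3}, {x24, x25} × {p1, p2}, {x24, x25} × {p1, p3}, {x24, x25} × {p2, p3}, {x23, x24} × {p1, p2, p3}, {x23, x24, x25} × {p1, p2}, {x23, x24, x25} × {p1, p3}, {x23, x24, x25} × {p2, p3}, {x24, x25} × {p1, p2, p3}, {x23, x24, x25} × {p1, p2, p3}}; |τ_{X×Y}| = 125.

Enumerate products U × V with U ∈ τ_X, V ∈ τ_Y (deduplicated):
  ∅ × ∅ = {} (∅)
  {x24} × {p1} = {(x24,p1)}
  {x24} × {p2} = {(x24,p2)}
  {x24} × {p3} = {(x24,p3)}
  {x23, x24} × {p1} = {(x23,p1), (x24,p1)}
  {x23, x24} × {p2} = {(x23,p2), (x24,p2)}
  {x23, x24} × {p3} = {(x23,p3), (x24,p3)}
  {x24} × {p1, p2} = {(x24,p1), (x24,p2)}
  {x24} × {p1, p3} = {(x24,p1), (x24,p3)}
  {x24, x25} × {p1} = {(x24,p1), (x25,p1)}
  {x24} × {p2, p3} = {(x24,p2), (x24,p3)}
  {x24, x25} × {p2} = {(x24,p2), (x25,p2)}
  {x24, x25} × {p3} = {(x24,p3), (x25,p3)}
  {x23, x24, x25} × {p1} = {(x23,p1), (x24,p1), (x25,p1)}
  {x23, x24, x25} × {p2} = {(x23,p2), (x24,p2), (x25,p2)}
  {x23, x24, x25} × {p3} = {(x23,p3), (x24,p3), (x25,p3)}
  {x24} × {p1, p2, p3} = {(x24,p1), (x24,p2), (x24,p3)}
  {x23, x24} × {p1, p2} = {(x23,p1), (x23,p2), (x24,p1), (x24,p2)}
  {x23, x24} × {p1, p3} = {(x23,p1), (x23,p3), (x24,p1), (x24,p3)}
  {x23, x24} × {p2, p3} = {(x23,p2), (x23,p3), (x24,p2), (x24,p3)}
  {x24, x25} × {p1, p2} = {(x24,p1), (x24,p2), (x25,p1), (x25,p2)}
  {x24, x25} × {p1, p3} = {(x24,p1), (x24,p3), (x25,p1), (x25,p3)}
  {x24, x25} × {p2, p3} = {(x24,p2), (x24,p3), (x25,p2), (x25,p3)}
  {x23, x24} × {p1, p2, p3} = {(x23,p1), (x23,p2), (x23,p3), (x24,p1), (x24,p2), (x24,p3)}
  {x23, x24, x25} × {p1, p2} = {(x23,p1), (x23,p2), (x24,p1), (x24,p2), (x25,p1), (x25,p2)}
  {x23, x24, x25} × {p1, p3} = {(x23,p1), (x23,p3), (x24,p1), (x24,p3), (x25,p1), (x25,p3)}
  {x23, x24, x25} × {p2, p3} = {(x23,p2), (x23,p3), (x24,p2), (x24,p3), (x25,p2), (x25,p3)}
  {x24, x25} × {p1, p2, p3} = {(x24,p1), (x24,p2), (x24,p3), (x25,p1), (x25,p2), (x25,p3)}
  {x23, x24, x25} × {p1, p2, p3} = {(x23,p1), (x23,p2), (x23,p3), (x24,p1), (x24,p2), (x24,p3), (x25,p1), (x25,p2), (x25,p3)}
These 29 distinct sets form the basis B.
Close under arbitrary unions to get τ_{X×Y}; counting gives |τ_{X×Y}| = 125.


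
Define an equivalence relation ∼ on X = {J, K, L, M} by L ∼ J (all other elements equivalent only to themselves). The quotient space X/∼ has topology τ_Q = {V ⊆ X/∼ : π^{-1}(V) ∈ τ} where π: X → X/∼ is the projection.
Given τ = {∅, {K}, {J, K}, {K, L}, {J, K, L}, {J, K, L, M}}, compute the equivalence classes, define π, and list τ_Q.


X/∼ = {[J=L], [K], [M]}; |τ_Q| = 4.

Equivalence classes: [J=L], [K], [M].
Quotient map π: X → X/∼ sends J ↦ [J=L], K ↦ [K], L ↦ [J=L], M ↦ [M].
For each subset V ⊆ X/∼, compute π^{-1}(V) ⊆ X and check whether π^{-1}(V) ∈ τ. V is open in τ_Q iff π^{-1}(V) ∈ τ.
  V = {}: π^{-1}(V) = ∅ ∈ τ ✓.
  V = {[J=L]}: π^{-1}(V) = {J, L} ∉ τ ✗.
  V = {[K]}: π^{-1}(V) = {K} ∈ τ ✓.
  V = {[J=L], [K]}: π^{-1}(V) = {J, K, L} ∈ τ ✓.
  V = {[M]}: π^{-1}(V) = {M} ∉ τ ✗.
  V = {[J=L], [M]}: π^{-1}(V) = {J, L, M} ∉ τ ✗.
  V = {[K], [M]}: π^{-1}(V) = {K, M} ∉ τ ✗.
  V = {[J=L], [K], [M]}: π^{-1}(V) = {J, K, L, M} ∈ τ ✓.
Open sets in the quotient: τ_Q = {{}, {[K]}, {[J=L], [K]}, {[J=L], [K], [M]}} (4 elements).


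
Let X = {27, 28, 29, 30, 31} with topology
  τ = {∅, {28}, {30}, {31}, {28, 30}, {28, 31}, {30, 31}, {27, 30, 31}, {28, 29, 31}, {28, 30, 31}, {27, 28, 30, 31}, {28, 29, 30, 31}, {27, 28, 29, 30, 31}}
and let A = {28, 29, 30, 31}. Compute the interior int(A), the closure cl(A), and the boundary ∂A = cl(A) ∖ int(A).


int(A) = {28, 29, 30, 31}, cl(A) = {27, 28, 29, 30, 31}, ∂A = {27}.

Closed sets in (X, τ) are complements of opens:
  closed(X, τ) = {∅, {27}, {29}, {27, 29}, {27, 30}, {28, 29}, {27, 28, 29}, {27, 29, 30}, {27, 29, 31}, {27, 28, 29, 30}, {27, 28, 29, 31}, {27, 29, 30, 31}, {27, 28, 29, 30, 31}}.
int(A) = ⋃ {U ∈ τ : U ⊆ A}. Opens contained in A: ∅, {28}, {30}, {31}, {28, 30}, {28, 31}, {30, 31}, {28, 29, 31}, {28, 30, 31}, {28, 29, 30, 31}.
Taking the union of these: int(A) = {28, 29, 30, 31}.
cl(A) = ⋂ {C closed : A ⊆ C}. Closed sets containing A: {27, 28, 29, 30, 31}.
Intersecting these: cl(A) = {27, 28, 29, 30, 31}.
∂A = cl(A) ∖ int(A) = {27, 28, 29, 30, 31} ∖ {28, 29, 30, 31} = {27}.


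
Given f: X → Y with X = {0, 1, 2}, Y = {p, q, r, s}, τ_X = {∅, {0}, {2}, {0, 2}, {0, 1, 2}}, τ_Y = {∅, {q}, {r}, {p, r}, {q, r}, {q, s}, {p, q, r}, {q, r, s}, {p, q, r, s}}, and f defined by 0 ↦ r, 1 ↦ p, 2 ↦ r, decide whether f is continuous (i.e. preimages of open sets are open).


f IS continuous.

Compute f^{-1}(U) for each U ∈ τ_Y:
  U = ∅: f^{-1}(U) = ∅ ∈ τ_X ✓.
  U = {q}: f^{-1}(U) = ∅ ∈ τ_X ✓.
  U = {r}: f^{-1}(U) = {0, 2} ∈ τ_X ✓.
  U = {p, r}: f^{-1}(U) = {0, 1, 2} ∈ τ_X ✓.
  U = {q, r}: f^{-1}(U) = {0, 2} ∈ τ_X ✓.
  U = {q, s}: f^{-1}(U) = ∅ ∈ τ_X ✓.
  U = {p, q, r}: f^{-1}(U) = {0, 1, 2} ∈ τ_X ✓.
  U = {q, r, s}: f^{-1}(U) = {0, 2} ∈ τ_X ✓.
  U = {p, q, r, s}: f^{-1}(U) = {0, 1, 2} ∈ τ_X ✓.
Every preimage lies in τ_X, so f IS continuous.


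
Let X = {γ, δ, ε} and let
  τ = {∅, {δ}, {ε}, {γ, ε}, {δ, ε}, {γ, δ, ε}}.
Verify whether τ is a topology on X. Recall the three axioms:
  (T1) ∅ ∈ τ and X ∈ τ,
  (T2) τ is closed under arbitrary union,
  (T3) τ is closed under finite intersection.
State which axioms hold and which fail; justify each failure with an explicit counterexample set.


τ IS a topology on X.

Axiom (T1): ∅ ∈ τ? Yes; X ∈ τ? Yes.
Axiom (T2/T3): check pairwise unions and intersections of members of τ.
All pairwise intersections and unions checked — each lies in τ. Therefore τ satisfies (T1), (T2), (T3): it IS a topology on X.


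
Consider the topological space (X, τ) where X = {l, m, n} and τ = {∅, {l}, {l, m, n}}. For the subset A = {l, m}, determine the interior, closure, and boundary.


int(A) = {l}, cl(A) = {l, m, n}, ∂A = {m, n}.

Closed sets in (X, τ) are complements of opens:
  closed(X, τ) = {∅, {m, n}, {l, m, n}}.
int(A) = ⋃ {U ∈ τ : U ⊆ A}. Opens contained in A: ∅, {l}.
Taking the union of these: int(A) = {l}.
cl(A) = ⋂ {C closed : A ⊆ C}. Closed sets containing A: {l, m, n}.
Intersecting these: cl(A) = {l, m, n}.
∂A = cl(A) ∖ int(A) = {l, m, n} ∖ {l} = {m, n}.


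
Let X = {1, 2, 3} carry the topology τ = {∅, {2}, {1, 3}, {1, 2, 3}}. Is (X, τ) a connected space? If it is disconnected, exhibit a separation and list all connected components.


(X, τ) is disconnected; components = [{2}, {1, 3}].

Find clopen sets (U ∈ τ with X ∖ U ∈ τ):
  U = ∅, X ∖ U = {1, 2, 3} — both open, so U is clopen.
  U = {2}, X ∖ U = {1, 3} — both open, so U is clopen.
  U = {1, 3}, X ∖ U = {2} — both open, so U is clopen.
  U = {1, 2, 3}, X ∖ U = ∅ — both open, so U is clopen.
Nontrivial clopen(s) exist: e.g. {2}. So (X, τ) is disconnected.
Compute connected components by grouping points that agree on all clopens:
  component: {2}
  component: {1, 3}


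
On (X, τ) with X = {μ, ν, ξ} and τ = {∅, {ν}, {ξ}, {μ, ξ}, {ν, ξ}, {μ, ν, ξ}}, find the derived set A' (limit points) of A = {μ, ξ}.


A' = {μ}

For each x ∈ X, list the open sets U ∈ τ with x ∈ U, then check whether U ∩ (A ∖ {x}) ≠ ∅ for every such U.
  x = μ: opens ∋ x are {μ, ξ}, {μ, ν, ξ}; each meets A ∖ {μ}, so x IS a limit point.
  x = ν: open {ν} ∋ x has {ν} ∩ (A ∖ {ν}) = ∅, so x is NOT a limit point.
  x = ξ: open {ξ} ∋ x has {ξ} ∩ (A ∖ {ξ}) = ∅, so x is NOT a limit point.
Collecting: A' = {μ}.


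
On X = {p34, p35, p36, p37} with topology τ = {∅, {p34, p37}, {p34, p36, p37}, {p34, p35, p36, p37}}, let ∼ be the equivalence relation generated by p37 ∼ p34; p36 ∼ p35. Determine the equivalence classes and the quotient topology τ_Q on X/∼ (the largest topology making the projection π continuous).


X/∼ = {[p34=p37], [p35=p36]}; |τ_Q| = 3.

Equivalence classes: [p34=p37], [p35=p36].
Quotient map π: X → X/∼ sends p34 ↦ [p34=p37], p35 ↦ [p35=p36], p36 ↦ [p35=p36], p37 ↦ [p34=p37].
For each subset V ⊆ X/∼, compute π^{-1}(V) ⊆ X and check whether π^{-1}(V) ∈ τ. V is open in τ_Q iff π^{-1}(V) ∈ τ.
  V = {}: π^{-1}(V) = ∅ ∈ τ ✓.
  V = {[p34=p37]}: π^{-1}(V) = {p34, p37} ∈ τ ✓.
  V = {[p35=p36]}: π^{-1}(V) = {p35, p36} ∉ τ ✗.
  V = {[p34=p37], [p35=p36]}: π^{-1}(V) = {p34, p35, p36, p37} ∈ τ ✓.
Open sets in the quotient: τ_Q = {{}, {[p34=p37]}, {[p34=p37], [p35=p36]}} (3 elements).


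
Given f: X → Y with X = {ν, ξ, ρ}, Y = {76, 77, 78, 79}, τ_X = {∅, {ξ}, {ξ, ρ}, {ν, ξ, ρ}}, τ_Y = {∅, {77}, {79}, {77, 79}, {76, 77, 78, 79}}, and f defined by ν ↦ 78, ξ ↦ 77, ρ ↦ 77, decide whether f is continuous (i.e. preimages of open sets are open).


f IS continuous.

Compute f^{-1}(U) for each U ∈ τ_Y:
  U = ∅: f^{-1}(U) = ∅ ∈ τ_X ✓.
  U = {77}: f^{-1}(U) = {ξ, ρ} ∈ τ_X ✓.
  U = {79}: f^{-1}(U) = ∅ ∈ τ_X ✓.
  U = {77, 79}: f^{-1}(U) = {ξ, ρ} ∈ τ_X ✓.
  U = {76, 77, 78, 79}: f^{-1}(U) = {ν, ξ, ρ} ∈ τ_X ✓.
Every preimage lies in τ_X, so f IS continuous.


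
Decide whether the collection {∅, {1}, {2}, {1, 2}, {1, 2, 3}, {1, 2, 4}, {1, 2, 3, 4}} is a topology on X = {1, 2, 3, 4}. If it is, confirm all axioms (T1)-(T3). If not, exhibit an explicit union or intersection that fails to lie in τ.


τ IS a topology on X.

Axiom (T1): ∅ ∈ τ? Yes; X ∈ τ? Yes.
Axiom (T2/T3): check pairwise unions and intersections of members of τ.
All pairwise intersections and unions checked — each lies in τ. Therefore τ satisfies (T1), (T2), (T3): it IS a topology on X.


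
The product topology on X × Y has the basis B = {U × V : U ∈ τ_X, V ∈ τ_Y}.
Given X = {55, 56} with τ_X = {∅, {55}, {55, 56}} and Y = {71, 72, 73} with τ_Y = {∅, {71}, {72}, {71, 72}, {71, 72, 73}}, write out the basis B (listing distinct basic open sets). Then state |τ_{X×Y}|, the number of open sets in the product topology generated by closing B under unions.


Basis B = {∅ × ∅, {55} × {71}, {55} × {72}, {55} × {71, 72}, {55, 56} × {71}, {55, 56} × {72}, {55} × {71, 72, 73}, {55, 56} × {71, 72}, {55, 56} × {71, 72, 73}}; |τ_{X×Y}| = 14.

Enumerate products U × V with U ∈ τ_X, V ∈ τ_Y (deduplicated):
  ∅ × ∅ = {} (∅)
  {55} × {71} = {(55,71)}
  {55} × {72} = {(55,72)}
  {55} × {71, 72} = {(55,71), (55,72)}
  {55, 56} × {71} = {(55,71), (56,71)}
  {55, 56} × {72} = {(55,72), (56,72)}
  {55} × {71, 72, 73} = {(55,71), (55,72), (55,73)}
  {55, 56} × {71, 72} = {(55,71), (55,72), (56,71), (56,72)}
  {55, 56} × {71, 72, 73} = {(55,71), (55,72), (55,73), (56,71), (56,72), (56,73)}
These 9 distinct sets form the basis B.
Close under arbitrary unions to get τ_{X×Y}; counting gives |τ_{X×Y}| = 14.


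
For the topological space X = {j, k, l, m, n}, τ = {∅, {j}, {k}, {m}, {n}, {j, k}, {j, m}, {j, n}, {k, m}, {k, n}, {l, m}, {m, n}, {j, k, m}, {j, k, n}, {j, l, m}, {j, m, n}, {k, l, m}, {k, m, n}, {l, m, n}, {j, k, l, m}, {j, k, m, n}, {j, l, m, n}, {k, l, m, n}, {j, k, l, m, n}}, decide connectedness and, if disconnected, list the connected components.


(X, τ) is disconnected; components = [{j}, {k}, {n}, {l, m}].

Find clopen sets (U ∈ τ with X ∖ U ∈ τ):
  U = ∅, X ∖ U = {j, k, l, m, n} — both open, so U is clopen.
  U = {j}, X ∖ U = {k, l, m, n} — both open, so U is clopen.
  U = {k}, X ∖ U = {j, l, m, n} — both open, so U is clopen.
  U = {n}, X ∖ U = {j, k, l, m} — both open, so U is clopen.
  U = {j, k}, X ∖ U = {l, m, n} — both open, so U is clopen.
  U = {j, n}, X ∖ U = {k, l, m} — both open, so U is clopen.
  U = {k, n}, X ∖ U = {j, l, m} — both open, so U is clopen.
  U = {l, m}, X ∖ U = {j, k, n} — both open, so U is clopen.
  U = {j, k, n}, X ∖ U = {l, m} — both open, so U is clopen.
  U = {j, l, m}, X ∖ U = {k, n} — both open, so U is clopen.
  U = {k, l, m}, X ∖ U = {j, n} — both open, so U is clopen.
  U = {l, m, n}, X ∖ U = {j, k} — both open, so U is clopen.
  U = {j, k, l, m}, X ∖ U = {n} — both open, so U is clopen.
  U = {j, l, m, n}, X ∖ U = {k} — both open, so U is clopen.
  U = {k, l, m, n}, X ∖ U = {j} — both open, so U is clopen.
  U = {j, k, l, m, n}, X ∖ U = ∅ — both open, so U is clopen.
Nontrivial clopen(s) exist: e.g. {j, n}. So (X, τ) is disconnected.
Compute connected components by grouping points that agree on all clopens:
  component: {j}
  component: {k}
  component: {n}
  component: {l, m}


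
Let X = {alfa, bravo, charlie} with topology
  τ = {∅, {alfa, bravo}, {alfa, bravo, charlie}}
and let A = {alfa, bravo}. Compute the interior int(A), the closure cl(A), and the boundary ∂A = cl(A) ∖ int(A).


int(A) = {alfa, bravo}, cl(A) = {alfa, bravo, charlie}, ∂A = {charlie}.

Closed sets in (X, τ) are complements of opens:
  closed(X, τ) = {∅, {charlie}, {alfa, bravo, charlie}}.
int(A) = ⋃ {U ∈ τ : U ⊆ A}. Opens contained in A: ∅, {alfa, bravo}.
Taking the union of these: int(A) = {alfa, bravo}.
cl(A) = ⋂ {C closed : A ⊆ C}. Closed sets containing A: {alfa, bravo, charlie}.
Intersecting these: cl(A) = {alfa, bravo, charlie}.
∂A = cl(A) ∖ int(A) = {alfa, bravo, charlie} ∖ {alfa, bravo} = {charlie}.


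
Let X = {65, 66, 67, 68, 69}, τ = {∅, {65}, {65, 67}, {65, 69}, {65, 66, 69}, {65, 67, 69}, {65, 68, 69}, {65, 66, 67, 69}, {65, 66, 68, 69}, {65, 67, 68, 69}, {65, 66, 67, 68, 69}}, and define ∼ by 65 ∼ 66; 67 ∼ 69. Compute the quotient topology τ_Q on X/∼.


X/∼ = {[65=66], [67=69], [68]}; |τ_Q| = 3.

Equivalence classes: [65=66], [67=69], [68].
Quotient map π: X → X/∼ sends 65 ↦ [65=66], 66 ↦ [65=66], 67 ↦ [67=69], 68 ↦ [68], 69 ↦ [67=69].
For each subset V ⊆ X/∼, compute π^{-1}(V) ⊆ X and check whether π^{-1}(V) ∈ τ. V is open in τ_Q iff π^{-1}(V) ∈ τ.
  V = {}: π^{-1}(V) = ∅ ∈ τ ✓.
  V = {[65=66]}: π^{-1}(V) = {65, 66} ∉ τ ✗.
  V = {[67=69]}: π^{-1}(V) = {67, 69} ∉ τ ✗.
  V = {[65=66], [67=69]}: π^{-1}(V) = {65, 66, 67, 69} ∈ τ ✓.
  V = {[68]}: π^{-1}(V) = {68} ∉ τ ✗.
  V = {[65=66], [68]}: π^{-1}(V) = {65, 66, 68} ∉ τ ✗.
  V = {[67=69], [68]}: π^{-1}(V) = {67, 68, 69} ∉ τ ✗.
  V = {[65=66], [67=69], [68]}: π^{-1}(V) = {65, 66, 67, 68, 69} ∈ τ ✓.
Open sets in the quotient: τ_Q = {{}, {[65=66], [67=69]}, {[65=66], [67=69], [68]}} (3 elements).


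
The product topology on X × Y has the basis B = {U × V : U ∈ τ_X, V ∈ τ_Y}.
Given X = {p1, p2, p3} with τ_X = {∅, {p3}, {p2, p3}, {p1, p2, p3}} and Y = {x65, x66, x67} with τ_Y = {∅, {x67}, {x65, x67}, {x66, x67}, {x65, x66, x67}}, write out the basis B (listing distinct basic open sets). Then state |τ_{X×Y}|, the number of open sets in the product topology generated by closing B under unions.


Basis B = {∅ × ∅, {p3} × {x67}, {p2, p3} × {x67}, {p3} × {x65, x67}, {p3} × {x66, x67}, {p1, p2, p3} × {x67}, {p3} × {x65, x66, x67}, {p2, p3} × {x65, x67}, {p2, p3} × {x66, x67}, {p1, p2, p3} × {x65, x67}, {p1, p2, p3} × {x66, x67}, {p2, p3} × {x65, x66, x67}, {p1, p2, p3} × {x65, x66, x67}}; |τ_{X×Y}| = 30.

Enumerate products U × V with U ∈ τ_X, V ∈ τ_Y (deduplicated):
  ∅ × ∅ = {} (∅)
  {p3} × {x67} = {(p3,x67)}
  {p2, p3} × {x67} = {(p2,x67), (p3,x67)}
  {p3} × {x65, x67} = {(p3,x65), (p3,x67)}
  {p3} × {x66, x67} = {(p3,x66), (p3,x67)}
  {p1, p2, p3} × {x67} = {(p1,x67), (p2,x67), (p3,x67)}
  {p3} × {x65, x66, x67} = {(p3,x65), (p3,x66), (p3,x67)}
  {p2, p3} × {x65, x67} = {(p2,x65), (p2,x67), (p3,x65), (p3,x67)}
  {p2, p3} × {x66, x67} = {(p2,x66), (p2,x67), (p3,x66), (p3,x67)}
  {p1, p2, p3} × {x65, x67} = {(p1,x65), (p1,x67), (p2,x65), (p2,x67), (p3,x65), (p3,x67)}
  {p1, p2, p3} × {x66, x67} = {(p1,x66), (p1,x67), (p2,x66), (p2,x67), (p3,x66), (p3,x67)}
  {p2, p3} × {x65, x66, x67} = {(p2,x65), (p2,x66), (p2,x67), (p3,x65), (p3,x66), (p3,x67)}
  {p1, p2, p3} × {x65, x66, x67} = {(p1,x65), (p1,x66), (p1,x67), (p2,x65), (p2,x66), (p2,x67), (p3,x65), (p3,x66), (p3,x67)}
These 13 distinct sets form the basis B.
Close under arbitrary unions to get τ_{X×Y}; counting gives |τ_{X×Y}| = 30.


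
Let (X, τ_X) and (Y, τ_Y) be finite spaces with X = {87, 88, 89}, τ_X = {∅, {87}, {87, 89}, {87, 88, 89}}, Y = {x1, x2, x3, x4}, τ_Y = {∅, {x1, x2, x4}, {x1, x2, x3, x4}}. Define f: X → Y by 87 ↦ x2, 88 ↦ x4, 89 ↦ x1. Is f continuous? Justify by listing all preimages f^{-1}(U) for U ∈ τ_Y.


f IS continuous.

Compute f^{-1}(U) for each U ∈ τ_Y:
  U = ∅: f^{-1}(U) = ∅ ∈ τ_X ✓.
  U = {x1, x2, x4}: f^{-1}(U) = {87, 88, 89} ∈ τ_X ✓.
  U = {x1, x2, x3, x4}: f^{-1}(U) = {87, 88, 89} ∈ τ_X ✓.
Every preimage lies in τ_X, so f IS continuous.


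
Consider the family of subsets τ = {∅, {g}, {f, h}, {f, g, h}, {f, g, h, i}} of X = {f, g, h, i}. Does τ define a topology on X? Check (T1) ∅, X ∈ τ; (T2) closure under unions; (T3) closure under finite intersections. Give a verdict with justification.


τ IS a topology on X.

Axiom (T1): ∅ ∈ τ? Yes; X ∈ τ? Yes.
Axiom (T2/T3): check pairwise unions and intersections of members of τ.
All pairwise intersections and unions checked — each lies in τ. Therefore τ satisfies (T1), (T2), (T3): it IS a topology on X.


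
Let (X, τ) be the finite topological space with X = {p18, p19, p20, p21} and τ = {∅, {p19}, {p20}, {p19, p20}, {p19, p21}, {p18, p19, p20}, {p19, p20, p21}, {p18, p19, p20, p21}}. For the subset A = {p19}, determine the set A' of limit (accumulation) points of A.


A' = {p18, p21}

For each x ∈ X, list the open sets U ∈ τ with x ∈ U, then check whether U ∩ (A ∖ {x}) ≠ ∅ for every such U.
  x = p18: opens ∋ x are {p18, p19, p20}, {p18, p19, p20, p21}; each meets A ∖ {p18}, so x IS a limit point.
  x = p19: open {p19} ∋ x has {p19} ∩ (A ∖ {p19}) = ∅, so x is NOT a limit point.
  x = p20: open {p20} ∋ x has {p20} ∩ (A ∖ {p20}) = ∅, so x is NOT a limit point.
  x = p21: opens ∋ x are {p19, p21}, {p19, p20, p21}, {p18, p19, p20, p21}; each meets A ∖ {p21}, so x IS a limit point.
Collecting: A' = {p18, p21}.


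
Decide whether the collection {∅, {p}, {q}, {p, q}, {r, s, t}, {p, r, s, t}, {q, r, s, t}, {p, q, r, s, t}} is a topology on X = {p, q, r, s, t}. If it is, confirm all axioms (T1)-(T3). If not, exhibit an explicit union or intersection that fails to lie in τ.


τ IS a topology on X.

Axiom (T1): ∅ ∈ τ? Yes; X ∈ τ? Yes.
Axiom (T2/T3): check pairwise unions and intersections of members of τ.
All pairwise intersections and unions checked — each lies in τ. Therefore τ satisfies (T1), (T2), (T3): it IS a topology on X.


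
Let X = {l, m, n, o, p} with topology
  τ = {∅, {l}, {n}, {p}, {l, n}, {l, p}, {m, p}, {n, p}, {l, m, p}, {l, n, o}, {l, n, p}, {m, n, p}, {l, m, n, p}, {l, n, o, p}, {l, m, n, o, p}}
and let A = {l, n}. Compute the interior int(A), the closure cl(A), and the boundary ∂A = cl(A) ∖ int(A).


int(A) = {l, n}, cl(A) = {l, n, o}, ∂A = {o}.

Closed sets in (X, τ) are complements of opens:
  closed(X, τ) = {∅, {m}, {o}, {l, o}, {m, o}, {m, p}, {n, o}, {l, m, o}, {l, n, o}, {m, n, o}, {m, o, p}, {l, m, n, o}, {l, m, o, p}, {m, n, o, p}, {l, m, n, o, p}}.
int(A) = ⋃ {U ∈ τ : U ⊆ A}. Opens contained in A: ∅, {l}, {n}, {l, n}.
Taking the union of these: int(A) = {l, n}.
cl(A) = ⋂ {C closed : A ⊆ C}. Closed sets containing A: {l, n, o}, {l, m, n, o}, {l, m, n, o, p}.
Intersecting these: cl(A) = {l, n, o}.
∂A = cl(A) ∖ int(A) = {l, n, o} ∖ {l, n} = {o}.


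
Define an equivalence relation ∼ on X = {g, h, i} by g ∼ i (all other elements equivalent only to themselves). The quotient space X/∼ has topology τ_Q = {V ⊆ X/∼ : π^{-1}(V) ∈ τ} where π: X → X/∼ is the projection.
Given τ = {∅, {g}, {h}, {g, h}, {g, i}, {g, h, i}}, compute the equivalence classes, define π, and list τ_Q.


X/∼ = {[g=i], [h]}; |τ_Q| = 4.

Equivalence classes: [g=i], [h].
Quotient map π: X → X/∼ sends g ↦ [g=i], h ↦ [h], i ↦ [g=i].
For each subset V ⊆ X/∼, compute π^{-1}(V) ⊆ X and check whether π^{-1}(V) ∈ τ. V is open in τ_Q iff π^{-1}(V) ∈ τ.
  V = {}: π^{-1}(V) = ∅ ∈ τ ✓.
  V = {[g=i]}: π^{-1}(V) = {g, i} ∈ τ ✓.
  V = {[h]}: π^{-1}(V) = {h} ∈ τ ✓.
  V = {[g=i], [h]}: π^{-1}(V) = {g, h, i} ∈ τ ✓.
Open sets in the quotient: τ_Q = {{}, {[g=i]}, {[h]}, {[g=i], [h]}} (4 elements).


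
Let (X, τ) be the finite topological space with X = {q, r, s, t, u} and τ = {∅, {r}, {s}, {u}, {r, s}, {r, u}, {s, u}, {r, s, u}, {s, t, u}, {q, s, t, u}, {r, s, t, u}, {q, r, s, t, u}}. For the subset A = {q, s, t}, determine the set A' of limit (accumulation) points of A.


A' = {q, t}

For each x ∈ X, list the open sets U ∈ τ with x ∈ U, then check whether U ∩ (A ∖ {x}) ≠ ∅ for every such U.
  x = q: opens ∋ x are {q, s, t, u}, {q, r, s, t, u}; each meets A ∖ {q}, so x IS a limit point.
  x = r: open {r} ∋ x has {r} ∩ (A ∖ {r}) = ∅, so x is NOT a limit point.
  x = s: open {s} ∋ x has {s} ∩ (A ∖ {s}) = ∅, so x is NOT a limit point.
  x = t: opens ∋ x are {s, t, u}, {q, s, t, u}, {r, s, t, u}, {q, r, s, t, u}; each meets A ∖ {t}, so x IS a limit point.
  x = u: open {u} ∋ x has {u} ∩ (A ∖ {u}) = ∅, so x is NOT a limit point.
Collecting: A' = {q, t}.
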